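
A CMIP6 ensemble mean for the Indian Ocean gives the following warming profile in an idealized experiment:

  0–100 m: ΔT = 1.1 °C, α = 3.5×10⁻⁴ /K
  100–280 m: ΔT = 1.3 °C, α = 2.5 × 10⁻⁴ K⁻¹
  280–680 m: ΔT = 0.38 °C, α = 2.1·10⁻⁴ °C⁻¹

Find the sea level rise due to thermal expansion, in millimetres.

Δh ≈ 129 mm

100 × 3.5×10⁻⁴ × 1.1 = 0.03850 m
180 × 2.5×10⁻⁴ × 1.3 = 0.05850 m
Layer 3: 0.38 × 2.1×10⁻⁴ × 400 = 0.03192 m
Δh = 0.03850 + 0.05850 + 0.03192 = 0.12892 m ≈ 129 mm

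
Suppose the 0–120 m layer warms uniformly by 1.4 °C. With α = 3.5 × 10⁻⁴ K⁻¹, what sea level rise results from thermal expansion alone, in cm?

Δh = 5.88 cm

Δh = αΔT·H = 3.5×10⁻⁴ × 1.4 × 120 = 0.05880 m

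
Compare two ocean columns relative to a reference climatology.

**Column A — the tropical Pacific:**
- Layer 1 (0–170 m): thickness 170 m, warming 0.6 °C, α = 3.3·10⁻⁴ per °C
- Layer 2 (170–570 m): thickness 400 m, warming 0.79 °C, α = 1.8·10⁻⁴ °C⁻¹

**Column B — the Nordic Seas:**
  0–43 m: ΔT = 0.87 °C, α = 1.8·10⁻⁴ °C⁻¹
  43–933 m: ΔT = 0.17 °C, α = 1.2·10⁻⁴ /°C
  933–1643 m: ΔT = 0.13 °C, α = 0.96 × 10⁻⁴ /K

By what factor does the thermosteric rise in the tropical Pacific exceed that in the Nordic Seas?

2.7

A Layer 1: 170 × 3.3×10⁻⁴ × 0.6 = 0.03366 m
A 0.79 × 400 × 1.8×10⁻⁴ = 0.05688 m
A total: 0.09054 m
B Layer 1: 43 × 1.8×10⁻⁴ × 0.87 = 0.0067338 m
B 43–933 m: 1.2×10⁻⁴ × 0.17 × 890 = 0.018156 m
B Layer 3: 0.96×10⁻⁴ × 710 × 0.13 = 0.0088608 m
B total: 0.0337506 m
Ratio: 0.09054 / 0.0337506 ≈ 2.683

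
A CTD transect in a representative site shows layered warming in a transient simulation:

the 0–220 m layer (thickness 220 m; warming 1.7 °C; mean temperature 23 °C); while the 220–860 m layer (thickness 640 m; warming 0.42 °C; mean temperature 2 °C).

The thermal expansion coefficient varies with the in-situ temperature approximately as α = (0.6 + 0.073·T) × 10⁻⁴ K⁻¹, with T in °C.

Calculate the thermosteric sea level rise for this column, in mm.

Layer 1: α = (0.6 + 0.073×23)×10⁻⁴ = 2.279×10⁻⁴ K⁻¹
Layer 2: α = (0.6 + 0.073×2)×10⁻⁴ = 0.746×10⁻⁴ K⁻¹
0–220 m: 1.7 × 2.279×10⁻⁴ × 220 = 0.0852346 m
220–860 m: 640 × 0.746×10⁻⁴ × 0.42 = 0.02005248 m
Δh = 0.0852346 + 0.02005248 = 0.10528708 m

Δh = 105 mm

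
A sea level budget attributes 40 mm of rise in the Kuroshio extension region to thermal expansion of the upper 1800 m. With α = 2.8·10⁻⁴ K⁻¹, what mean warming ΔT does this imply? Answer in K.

0.0794 K

ΔT = Δh/(αH) = 0.04 / (2.8×10⁻⁴ × 1800) ≈ 0.07937 K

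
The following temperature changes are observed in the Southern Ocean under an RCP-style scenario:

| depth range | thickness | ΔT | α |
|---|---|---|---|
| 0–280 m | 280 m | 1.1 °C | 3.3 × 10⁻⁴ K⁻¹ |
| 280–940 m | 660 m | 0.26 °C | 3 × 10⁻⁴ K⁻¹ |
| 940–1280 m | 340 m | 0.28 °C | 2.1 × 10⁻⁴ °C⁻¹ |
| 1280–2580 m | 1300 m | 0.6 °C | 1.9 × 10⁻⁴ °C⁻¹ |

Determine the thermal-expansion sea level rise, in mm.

Δh ≈ 320 mm

1.1 × 3.3×10⁻⁴ × 280 = 0.10164 m
3×10⁻⁴ × 0.26 × 660 = 0.05148 m
940–1280 m: 340 × 0.28 × 2.1×10⁻⁴ = 0.019992 m
Layer 4: 1300 × 1.9×10⁻⁴ × 0.6 = 0.14820 m
Δh = 0.10164 + 0.05148 + 0.019992 + 0.14820 = 0.321312 m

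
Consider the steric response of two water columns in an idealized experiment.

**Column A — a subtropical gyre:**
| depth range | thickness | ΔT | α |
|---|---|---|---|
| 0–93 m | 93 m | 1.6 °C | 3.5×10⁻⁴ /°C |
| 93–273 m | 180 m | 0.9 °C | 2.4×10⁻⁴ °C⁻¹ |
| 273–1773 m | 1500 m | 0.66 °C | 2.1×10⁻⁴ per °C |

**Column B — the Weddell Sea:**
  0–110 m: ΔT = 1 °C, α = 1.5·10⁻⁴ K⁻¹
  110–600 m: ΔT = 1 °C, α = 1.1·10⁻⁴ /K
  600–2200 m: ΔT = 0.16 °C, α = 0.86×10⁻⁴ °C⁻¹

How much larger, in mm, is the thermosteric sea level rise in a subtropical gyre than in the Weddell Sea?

206 mm larger

A Layer 1: 3.5×10⁻⁴ × 93 × 1.6 = 0.05208 m
A 2.4×10⁻⁴ × 180 × 0.9 = 0.03888 m
A Layer 3: 0.66 × 1500 × 2.1×10⁻⁴ = 0.20790 m
A total: 0.29886 m
B 1 × 110 × 1.5×10⁻⁴ = 0.01650 m
B 490 × 1.1×10⁻⁴ × 1 = 0.05390 m
B Layer 3: 0.16 × 1600 × 0.86×10⁻⁴ = 0.022016 m
B total: 0.092416 m
Difference: 0.29886 − 0.092416 = 0.206444 m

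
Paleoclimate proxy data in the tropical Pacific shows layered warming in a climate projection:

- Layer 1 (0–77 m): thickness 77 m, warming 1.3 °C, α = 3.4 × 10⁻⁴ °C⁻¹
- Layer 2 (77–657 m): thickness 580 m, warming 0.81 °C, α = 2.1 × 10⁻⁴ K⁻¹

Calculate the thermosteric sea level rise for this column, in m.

about 0.133 m

77 × 3.4×10⁻⁴ × 1.3 = 0.034034 m
2.1×10⁻⁴ × 0.81 × 580 = 0.098658 m
Δh = 0.034034 + 0.098658 = 0.132692 m ≈ 0.133 m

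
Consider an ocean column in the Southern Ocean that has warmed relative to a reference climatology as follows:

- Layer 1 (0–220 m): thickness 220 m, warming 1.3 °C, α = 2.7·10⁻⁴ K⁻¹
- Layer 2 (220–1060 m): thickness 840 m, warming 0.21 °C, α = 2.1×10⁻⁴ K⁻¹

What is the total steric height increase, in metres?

Δh ≈ 0.11 m

0–220 m: 220 × 2.7×10⁻⁴ × 1.3 = 0.07722 m
Layer 2: 2.1×10⁻⁴ × 0.21 × 840 = 0.037044 m
Δh = 0.07722 + 0.037044 = 0.114264 m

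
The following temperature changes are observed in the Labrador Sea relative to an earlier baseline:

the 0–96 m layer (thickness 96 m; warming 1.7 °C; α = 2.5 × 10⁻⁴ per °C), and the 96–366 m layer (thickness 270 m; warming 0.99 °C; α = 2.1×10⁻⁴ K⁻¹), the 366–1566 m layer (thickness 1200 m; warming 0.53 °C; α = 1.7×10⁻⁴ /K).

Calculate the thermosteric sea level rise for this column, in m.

Layer 1: 96 × 2.5×10⁻⁴ × 1.7 = 0.04080 m
2.1×10⁻⁴ × 0.99 × 270 = 0.056133 m
366–1566 m: 0.53 × 1.7×10⁻⁴ × 1200 = 0.10812 m
Δh = 0.04080 + 0.056133 + 0.10812 = 0.205053 m

about 0.21 m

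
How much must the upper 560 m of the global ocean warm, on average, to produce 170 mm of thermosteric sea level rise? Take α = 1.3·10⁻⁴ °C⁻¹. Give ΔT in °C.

ΔT = Δh/(αH) = 0.17 / (1.3×10⁻⁴ × 560) ≈ 2.335 °C

about 2.34 °C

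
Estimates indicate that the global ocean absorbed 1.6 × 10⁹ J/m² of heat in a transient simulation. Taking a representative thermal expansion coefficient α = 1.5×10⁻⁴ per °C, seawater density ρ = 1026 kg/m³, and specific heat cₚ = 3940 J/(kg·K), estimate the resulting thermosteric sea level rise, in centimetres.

about 5.94 cm

Δh = αQ/(ρcₚ) = 1.5×10⁻⁴ × 1.6×10⁹ / (1026 × 3940) ≈ 0.05937 m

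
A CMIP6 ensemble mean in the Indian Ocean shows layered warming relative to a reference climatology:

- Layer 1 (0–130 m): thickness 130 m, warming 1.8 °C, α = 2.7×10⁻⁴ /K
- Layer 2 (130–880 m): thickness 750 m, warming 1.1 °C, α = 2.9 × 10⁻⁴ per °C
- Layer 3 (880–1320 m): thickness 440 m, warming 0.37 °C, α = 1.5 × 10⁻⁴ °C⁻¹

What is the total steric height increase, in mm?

330 mm of thermosteric rise

2.7×10⁻⁴ × 130 × 1.8 = 0.06318 m
130–880 m: 1.1 × 2.9×10⁻⁴ × 750 = 0.23925 m
440 × 1.5×10⁻⁴ × 0.37 = 0.02442 m
Δh = 0.06318 + 0.23925 + 0.02442 = 0.32685 m ≈ 330 mm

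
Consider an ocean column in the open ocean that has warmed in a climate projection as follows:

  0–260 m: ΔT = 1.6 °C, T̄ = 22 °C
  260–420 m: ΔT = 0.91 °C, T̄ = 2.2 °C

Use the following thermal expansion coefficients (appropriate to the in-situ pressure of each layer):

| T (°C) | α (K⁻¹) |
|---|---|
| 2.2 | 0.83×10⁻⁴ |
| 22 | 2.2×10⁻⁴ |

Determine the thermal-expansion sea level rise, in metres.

0.104 m of thermosteric rise

Layer 1 at 22 °C → α = 2.2×10⁻⁴ K⁻¹
Layer 2 at 2.2 °C → α = 0.83×10⁻⁴ K⁻¹
Layer 1: 260 × 1.6 × 2.2×10⁻⁴ = 0.09152 m
260–420 m: 160 × 0.83×10⁻⁴ × 0.91 = 0.0120848 m
Δh = 0.09152 + 0.0120848 = 0.1036048 m ≈ 0.104 m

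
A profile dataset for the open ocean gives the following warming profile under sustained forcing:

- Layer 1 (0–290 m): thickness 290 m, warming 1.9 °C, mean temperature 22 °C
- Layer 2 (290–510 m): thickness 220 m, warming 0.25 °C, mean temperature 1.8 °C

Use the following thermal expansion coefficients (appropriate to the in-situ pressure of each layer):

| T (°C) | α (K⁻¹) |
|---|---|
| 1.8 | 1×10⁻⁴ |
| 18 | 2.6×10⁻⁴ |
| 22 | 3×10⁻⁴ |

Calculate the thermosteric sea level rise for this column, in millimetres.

about 171 mm

Layer 1 at 22 °C → α = 3×10⁻⁴ K⁻¹
Layer 2 at 1.8 °C → α = 1×10⁻⁴ K⁻¹
Layer 1: 290 × 1.9 × 3×10⁻⁴ = 0.16530 m
220 × 1×10⁻⁴ × 0.25 = 0.00550 m
Δh = 0.16530 + 0.00550 = 0.17080 m ≈ 171 mm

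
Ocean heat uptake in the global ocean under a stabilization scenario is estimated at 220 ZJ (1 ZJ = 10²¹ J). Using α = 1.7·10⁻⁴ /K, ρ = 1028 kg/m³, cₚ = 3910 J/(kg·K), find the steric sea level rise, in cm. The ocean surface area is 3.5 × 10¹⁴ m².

2.66 cm

Per unit area: Q = 220×10²¹ / (3.5×10¹⁴) ≈ 6.286×10⁸ J/m²
Δh = αQ/(ρcₚ) = 1.7×10⁻⁴ × 6.286×10⁸ / (1028 × 3910) ≈ 0.026586 m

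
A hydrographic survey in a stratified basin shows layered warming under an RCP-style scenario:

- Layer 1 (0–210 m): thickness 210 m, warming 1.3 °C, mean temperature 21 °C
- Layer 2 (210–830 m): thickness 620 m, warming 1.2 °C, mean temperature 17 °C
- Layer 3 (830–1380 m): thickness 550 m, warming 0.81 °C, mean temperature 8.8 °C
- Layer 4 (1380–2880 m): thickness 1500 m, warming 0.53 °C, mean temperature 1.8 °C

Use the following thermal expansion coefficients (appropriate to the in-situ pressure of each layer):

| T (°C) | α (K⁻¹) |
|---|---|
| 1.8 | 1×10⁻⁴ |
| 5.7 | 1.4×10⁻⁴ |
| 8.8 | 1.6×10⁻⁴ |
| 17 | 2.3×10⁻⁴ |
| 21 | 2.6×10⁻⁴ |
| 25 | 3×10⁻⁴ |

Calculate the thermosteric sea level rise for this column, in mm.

Layer 1 at 21 °C → α = 2.6×10⁻⁴ K⁻¹
Layer 2 at 17 °C → α = 2.3×10⁻⁴ K⁻¹
Layer 3 at 8.8 °C → α = 1.6×10⁻⁴ K⁻¹
Layer 4 at 1.8 °C → α = 1×10⁻⁴ K⁻¹
0–210 m: 210 × 2.6×10⁻⁴ × 1.3 = 0.07098 m
Layer 2: 620 × 1.2 × 2.3×10⁻⁴ = 0.17112 m
0.81 × 1.6×10⁻⁴ × 550 = 0.07128 m
Layer 4: 0.53 × 1500 × 1×10⁻⁴ = 0.07950 m
Δh = 0.07098 + 0.17112 + 0.07128 + 0.07950 = 0.39288 m

393 mm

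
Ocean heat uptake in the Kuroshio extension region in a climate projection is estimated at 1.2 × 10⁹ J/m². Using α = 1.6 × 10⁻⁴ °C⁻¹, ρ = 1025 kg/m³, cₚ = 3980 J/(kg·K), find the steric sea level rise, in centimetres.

Δh ≈ 4.7 cm

Δh = αQ/(ρcₚ) = 1.6×10⁻⁴ × 1.2×10⁹ / (1025 × 3980) ≈ 0.047065 m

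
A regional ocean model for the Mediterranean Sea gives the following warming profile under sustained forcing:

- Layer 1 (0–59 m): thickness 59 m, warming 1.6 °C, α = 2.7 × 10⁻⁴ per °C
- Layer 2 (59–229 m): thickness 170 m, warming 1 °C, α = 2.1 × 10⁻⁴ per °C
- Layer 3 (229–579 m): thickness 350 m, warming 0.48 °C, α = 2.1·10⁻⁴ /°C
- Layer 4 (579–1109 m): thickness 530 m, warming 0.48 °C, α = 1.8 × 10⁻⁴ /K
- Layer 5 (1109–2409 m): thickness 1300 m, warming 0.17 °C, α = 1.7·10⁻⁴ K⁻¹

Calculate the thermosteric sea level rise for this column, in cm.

Layer 1: 2.7×10⁻⁴ × 1.6 × 59 = 0.025488 m
59–229 m: 170 × 1 × 2.1×10⁻⁴ = 0.03570 m
Layer 3: 0.48 × 350 × 2.1×10⁻⁴ = 0.03528 m
0.48 × 1.8×10⁻⁴ × 530 = 0.045792 m
1109–2409 m: 1.7×10⁻⁴ × 1300 × 0.17 = 0.03757 m
Δh = 0.025488 + 0.03570 + 0.03528 + 0.045792 + 0.03757 = 0.17983 m ≈ 18.0 cm

Δh ≈ 18.0 cm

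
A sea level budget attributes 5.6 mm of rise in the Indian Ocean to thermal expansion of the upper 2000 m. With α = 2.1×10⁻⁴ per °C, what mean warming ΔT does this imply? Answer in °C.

ΔT = Δh/(αH) = 0.0056 / (2.1×10⁻⁴ × 2000) ≈ 0.01333 °C

ΔT ≈ 0.0133 °C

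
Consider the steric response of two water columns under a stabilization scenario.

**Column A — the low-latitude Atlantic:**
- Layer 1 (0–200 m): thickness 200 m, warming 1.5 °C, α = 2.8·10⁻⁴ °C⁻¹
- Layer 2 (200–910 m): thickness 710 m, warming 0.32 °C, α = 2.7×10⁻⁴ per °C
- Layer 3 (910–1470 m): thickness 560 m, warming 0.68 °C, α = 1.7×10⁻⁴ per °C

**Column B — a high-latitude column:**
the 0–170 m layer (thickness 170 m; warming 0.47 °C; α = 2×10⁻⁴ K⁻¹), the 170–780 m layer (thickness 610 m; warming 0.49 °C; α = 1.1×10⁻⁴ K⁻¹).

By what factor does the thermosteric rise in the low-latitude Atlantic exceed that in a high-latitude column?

A 200 × 1.5 × 2.8×10⁻⁴ = 0.08400 m
A 710 × 0.32 × 2.7×10⁻⁴ = 0.061344 m
A Layer 3: 0.68 × 560 × 1.7×10⁻⁴ = 0.064736 m
A total: 0.21008 m
B Layer 1: 2×10⁻⁴ × 0.47 × 170 = 0.01598 m
B 0.49 × 610 × 1.1×10⁻⁴ = 0.032879 m
B total: 0.048859 m
Ratio: 0.21008 / 0.048859 ≈ 4.300

a factor of 4.30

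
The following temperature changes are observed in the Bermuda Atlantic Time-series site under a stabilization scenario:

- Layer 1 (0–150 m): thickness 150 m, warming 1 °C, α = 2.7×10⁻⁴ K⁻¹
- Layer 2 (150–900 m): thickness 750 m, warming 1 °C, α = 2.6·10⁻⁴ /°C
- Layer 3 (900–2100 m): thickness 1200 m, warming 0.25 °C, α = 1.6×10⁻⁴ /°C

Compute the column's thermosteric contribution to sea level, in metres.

0.284 m of thermosteric rise

Layer 1: 2.7×10⁻⁴ × 150 × 1 = 0.04050 m
Layer 2: 1 × 2.6×10⁻⁴ × 750 = 0.19500 m
Layer 3: 1.6×10⁻⁴ × 1200 × 0.25 = 0.04800 m
Δh = 0.04050 + 0.19500 + 0.04800 = 0.28350 m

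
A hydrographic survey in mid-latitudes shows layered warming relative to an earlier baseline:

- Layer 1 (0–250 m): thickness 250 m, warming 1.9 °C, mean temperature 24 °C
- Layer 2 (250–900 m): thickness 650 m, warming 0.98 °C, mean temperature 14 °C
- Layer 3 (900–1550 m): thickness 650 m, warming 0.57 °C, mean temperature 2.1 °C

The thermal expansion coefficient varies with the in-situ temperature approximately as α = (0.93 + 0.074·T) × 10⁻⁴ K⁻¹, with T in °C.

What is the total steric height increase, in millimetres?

Layer 1: α = (0.93 + 0.074×24)×10⁻⁴ = 2.706×10⁻⁴ K⁻¹
Layer 2: α = (0.93 + 0.074×14)×10⁻⁴ = 1.966×10⁻⁴ K⁻¹
Layer 3: α = (0.93 + 0.074×2.1)×10⁻⁴ = 1.0854×10⁻⁴ K⁻¹
250 × 2.706×10⁻⁴ × 1.9 = 0.128535 m
Layer 2: 1.966×10⁻⁴ × 0.98 × 650 = 0.1252342 m
1.0854×10⁻⁴ × 650 × 0.57 = 0.04021407 m
Δh = 0.128535 + 0.1252342 + 0.04021407 = 0.29398327 m

about 294 mm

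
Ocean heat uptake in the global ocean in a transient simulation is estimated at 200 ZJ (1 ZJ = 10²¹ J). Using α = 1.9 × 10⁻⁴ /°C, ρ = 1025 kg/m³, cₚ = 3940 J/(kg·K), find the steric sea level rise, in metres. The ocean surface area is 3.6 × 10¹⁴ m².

Per unit area: Q = 200×10²¹ / (3.6×10¹⁴) ≈ 5.556×10⁸ J/m²
Δh = αQ/(ρcₚ) = 1.9×10⁻⁴ × 5.556×10⁸ / (1025 × 3940) ≈ 0.026139 m

0.0261 m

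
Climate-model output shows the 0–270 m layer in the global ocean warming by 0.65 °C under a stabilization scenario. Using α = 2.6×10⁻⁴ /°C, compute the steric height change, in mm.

Δh ≈ 45.6 mm

Δh = αΔT·H = 2.6×10⁻⁴ × 0.65 × 270 = 0.04563 m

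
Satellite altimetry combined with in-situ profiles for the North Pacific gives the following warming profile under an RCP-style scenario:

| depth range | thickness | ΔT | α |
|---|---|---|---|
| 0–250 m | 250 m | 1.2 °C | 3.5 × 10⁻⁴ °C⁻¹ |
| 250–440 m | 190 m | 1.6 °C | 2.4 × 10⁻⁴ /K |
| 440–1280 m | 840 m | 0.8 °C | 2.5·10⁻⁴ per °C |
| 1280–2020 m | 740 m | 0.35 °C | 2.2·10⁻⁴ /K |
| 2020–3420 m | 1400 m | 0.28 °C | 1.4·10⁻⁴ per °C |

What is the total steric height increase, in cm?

Δh ≈ 46 cm

Layer 1: 3.5×10⁻⁴ × 1.2 × 250 = 0.10500 m
Layer 2: 190 × 1.6 × 2.4×10⁻⁴ = 0.07296 m
Layer 3: 840 × 2.5×10⁻⁴ × 0.8 = 0.16800 m
1280–2020 m: 0.35 × 740 × 2.2×10⁻⁴ = 0.05698 m
1.4×10⁻⁴ × 0.28 × 1400 = 0.05488 m
Δh = 0.10500 + 0.07296 + 0.16800 + 0.05698 + 0.05488 = 0.45782 m ≈ 46 cm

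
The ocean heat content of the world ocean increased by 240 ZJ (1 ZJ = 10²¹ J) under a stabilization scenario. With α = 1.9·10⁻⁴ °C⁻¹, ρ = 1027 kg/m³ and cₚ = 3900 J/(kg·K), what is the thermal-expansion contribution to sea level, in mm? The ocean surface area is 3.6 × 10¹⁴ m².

Per unit area: Q = 240×10²¹ / (3.6×10¹⁴) ≈ 6.667×10⁸ J/m²
Δh = αQ/(ρcₚ) = 1.9×10⁻⁴ × 6.667×10⁸ / (1027 × 3900) ≈ 0.031626 m

Δh = 31.6 mm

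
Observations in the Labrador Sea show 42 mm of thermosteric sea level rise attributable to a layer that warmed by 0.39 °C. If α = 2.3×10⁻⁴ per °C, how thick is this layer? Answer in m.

about 470 m

H = Δh/(αΔT) = 0.042 / (2.3×10⁻⁴ × 0.39) ≈ 468.2 m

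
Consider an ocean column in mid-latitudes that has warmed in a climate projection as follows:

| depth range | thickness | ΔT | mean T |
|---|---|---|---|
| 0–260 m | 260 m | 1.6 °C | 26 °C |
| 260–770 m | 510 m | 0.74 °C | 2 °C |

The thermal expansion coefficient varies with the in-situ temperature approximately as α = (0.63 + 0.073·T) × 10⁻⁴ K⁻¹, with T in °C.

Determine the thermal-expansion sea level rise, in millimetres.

Δh = 134 mm

Layer 1: α = (0.63 + 0.073×26)×10⁻⁴ = 2.528×10⁻⁴ K⁻¹
Layer 2: α = (0.63 + 0.073×2)×10⁻⁴ = 0.776×10⁻⁴ K⁻¹
1.6 × 2.528×10⁻⁴ × 260 = 0.1051648 m
260–770 m: 0.776×10⁻⁴ × 0.74 × 510 = 0.02928624 m
Δh = 0.1051648 + 0.02928624 = 0.13445104 m ≈ 134 mm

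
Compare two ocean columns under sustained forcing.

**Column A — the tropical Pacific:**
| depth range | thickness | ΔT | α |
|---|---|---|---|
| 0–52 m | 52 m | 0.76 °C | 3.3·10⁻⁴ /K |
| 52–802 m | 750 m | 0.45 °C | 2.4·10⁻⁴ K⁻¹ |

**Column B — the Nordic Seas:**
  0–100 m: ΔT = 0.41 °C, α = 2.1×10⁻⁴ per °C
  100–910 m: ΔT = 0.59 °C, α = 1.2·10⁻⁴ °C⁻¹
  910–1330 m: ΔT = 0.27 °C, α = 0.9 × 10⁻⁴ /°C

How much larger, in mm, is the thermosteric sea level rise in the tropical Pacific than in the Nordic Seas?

A 0–52 m: 3.3×10⁻⁴ × 0.76 × 52 = 0.0130416 m
A 2.4×10⁻⁴ × 0.45 × 750 = 0.08100 m
A total: 0.0940416 m
B 100 × 2.1×10⁻⁴ × 0.41 = 0.00861 m
B 100–910 m: 810 × 0.59 × 1.2×10⁻⁴ = 0.057348 m
B 420 × 0.27 × 0.9×10⁻⁴ = 0.010206 m
B total: 0.076164 m
Difference: 0.0940416 − 0.076164 = 0.0178776 m

Δh_A − Δh_B ≈ 18 mm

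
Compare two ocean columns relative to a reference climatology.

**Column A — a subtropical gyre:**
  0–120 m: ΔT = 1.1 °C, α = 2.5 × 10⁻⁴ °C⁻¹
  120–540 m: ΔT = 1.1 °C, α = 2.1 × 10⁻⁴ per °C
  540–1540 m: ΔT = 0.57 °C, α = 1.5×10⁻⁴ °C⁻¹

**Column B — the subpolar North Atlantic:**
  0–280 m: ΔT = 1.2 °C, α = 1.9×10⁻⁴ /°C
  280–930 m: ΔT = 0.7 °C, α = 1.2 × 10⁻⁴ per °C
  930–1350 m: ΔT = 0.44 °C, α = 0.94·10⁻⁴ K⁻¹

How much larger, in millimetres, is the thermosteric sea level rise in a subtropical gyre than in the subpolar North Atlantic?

80 mm larger

A 1.1 × 120 × 2.5×10⁻⁴ = 0.03300 m
A 120–540 m: 2.1×10⁻⁴ × 420 × 1.1 = 0.09702 m
A 1000 × 1.5×10⁻⁴ × 0.57 = 0.08550 m
A total: 0.21552 m
B Layer 1: 1.9×10⁻⁴ × 1.2 × 280 = 0.06384 m
B 280–930 m: 650 × 0.7 × 1.2×10⁻⁴ = 0.05460 m
B Layer 3: 0.44 × 420 × 0.94×10⁻⁴ = 0.0173712 m
B total: 0.1358112 m
Difference: 0.21552 − 0.1358112 = 0.0797088 m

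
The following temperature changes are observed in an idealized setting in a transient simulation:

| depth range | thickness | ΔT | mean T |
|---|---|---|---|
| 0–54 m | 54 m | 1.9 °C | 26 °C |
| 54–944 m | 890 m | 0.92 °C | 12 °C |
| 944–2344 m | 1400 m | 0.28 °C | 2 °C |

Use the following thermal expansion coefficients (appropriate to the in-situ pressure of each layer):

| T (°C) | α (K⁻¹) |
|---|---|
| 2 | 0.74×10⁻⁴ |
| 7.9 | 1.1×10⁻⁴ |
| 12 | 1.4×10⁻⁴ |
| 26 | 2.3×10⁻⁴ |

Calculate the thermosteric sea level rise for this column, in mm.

Δh ≈ 167 mm

Layer 1 at 26 °C → α = 2.3×10⁻⁴ K⁻¹
Layer 2 at 12 °C → α = 1.4×10⁻⁴ K⁻¹
Layer 3 at 2 °C → α = 0.74×10⁻⁴ K⁻¹
Layer 1: 2.3×10⁻⁴ × 1.9 × 54 = 0.023598 m
54–944 m: 0.92 × 890 × 1.4×10⁻⁴ = 0.114632 m
0.28 × 0.74×10⁻⁴ × 1400 = 0.029008 m
Δh = 0.023598 + 0.114632 + 0.029008 = 0.167238 m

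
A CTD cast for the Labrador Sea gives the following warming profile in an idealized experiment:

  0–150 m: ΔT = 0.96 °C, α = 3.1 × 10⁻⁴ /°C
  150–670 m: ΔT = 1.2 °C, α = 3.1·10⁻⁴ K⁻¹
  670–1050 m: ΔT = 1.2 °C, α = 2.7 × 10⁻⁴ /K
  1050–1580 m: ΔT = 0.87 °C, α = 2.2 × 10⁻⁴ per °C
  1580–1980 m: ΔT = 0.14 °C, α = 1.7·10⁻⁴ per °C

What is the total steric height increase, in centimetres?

47.2 cm

Layer 1: 0.96 × 3.1×10⁻⁴ × 150 = 0.04464 m
520 × 3.1×10⁻⁴ × 1.2 = 0.19344 m
1.2 × 380 × 2.7×10⁻⁴ = 0.12312 m
Layer 4: 2.2×10⁻⁴ × 530 × 0.87 = 0.101442 m
Layer 5: 400 × 0.14 × 1.7×10⁻⁴ = 0.00952 m
Δh = 0.04464 + 0.19344 + 0.12312 + 0.101442 + 0.00952 = 0.472162 m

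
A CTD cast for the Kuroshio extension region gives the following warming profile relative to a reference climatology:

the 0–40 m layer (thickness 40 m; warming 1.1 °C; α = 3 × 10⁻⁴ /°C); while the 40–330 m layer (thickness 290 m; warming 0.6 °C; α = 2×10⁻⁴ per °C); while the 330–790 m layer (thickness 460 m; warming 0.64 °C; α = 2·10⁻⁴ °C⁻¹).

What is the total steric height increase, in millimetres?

40 × 3×10⁻⁴ × 1.1 = 0.01320 m
40–330 m: 2×10⁻⁴ × 290 × 0.6 = 0.03480 m
2×10⁻⁴ × 0.64 × 460 = 0.05888 m
Δh = 0.01320 + 0.03480 + 0.05888 = 0.10688 m ≈ 107 mm

Δh = 107 mm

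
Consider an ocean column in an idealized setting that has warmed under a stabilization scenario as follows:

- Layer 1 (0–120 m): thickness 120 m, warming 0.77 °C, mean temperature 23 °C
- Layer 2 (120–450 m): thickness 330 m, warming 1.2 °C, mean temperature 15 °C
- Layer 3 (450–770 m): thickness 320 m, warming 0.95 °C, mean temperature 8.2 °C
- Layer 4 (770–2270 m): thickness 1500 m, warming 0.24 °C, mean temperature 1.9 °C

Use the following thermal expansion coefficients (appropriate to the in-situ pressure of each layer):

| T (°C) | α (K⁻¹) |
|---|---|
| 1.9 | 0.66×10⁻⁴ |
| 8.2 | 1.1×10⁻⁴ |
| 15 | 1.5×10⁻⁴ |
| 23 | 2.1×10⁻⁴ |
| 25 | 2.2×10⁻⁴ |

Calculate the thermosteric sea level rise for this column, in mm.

Layer 1 at 23 °C → α = 2.1×10⁻⁴ K⁻¹
Layer 2 at 15 °C → α = 1.5×10⁻⁴ K⁻¹
Layer 3 at 8.2 °C → α = 1.1×10⁻⁴ K⁻¹
Layer 4 at 1.9 °C → α = 0.66×10⁻⁴ K⁻¹
0.77 × 120 × 2.1×10⁻⁴ = 0.019404 m
120–450 m: 330 × 1.5×10⁻⁴ × 1.2 = 0.05940 m
Layer 3: 1.1×10⁻⁴ × 0.95 × 320 = 0.03344 m
770–2270 m: 0.66×10⁻⁴ × 0.24 × 1500 = 0.02376 m
Δh = 0.019404 + 0.05940 + 0.03344 + 0.02376 = 0.136004 m ≈ 136 mm

136 mm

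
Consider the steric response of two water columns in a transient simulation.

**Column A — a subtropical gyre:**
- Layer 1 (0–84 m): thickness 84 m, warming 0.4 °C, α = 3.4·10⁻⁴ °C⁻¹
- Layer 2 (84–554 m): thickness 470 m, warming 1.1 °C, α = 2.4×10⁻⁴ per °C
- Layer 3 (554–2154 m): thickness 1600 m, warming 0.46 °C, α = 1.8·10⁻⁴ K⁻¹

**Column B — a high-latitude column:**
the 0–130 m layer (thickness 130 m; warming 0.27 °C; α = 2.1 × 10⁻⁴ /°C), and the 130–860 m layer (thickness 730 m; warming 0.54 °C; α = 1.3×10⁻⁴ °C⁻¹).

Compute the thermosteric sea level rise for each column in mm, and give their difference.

A 84 × 0.4 × 3.4×10⁻⁴ = 0.011424 m
A 84–554 m: 470 × 2.4×10⁻⁴ × 1.1 = 0.12408 m
A 1600 × 1.8×10⁻⁴ × 0.46 = 0.13248 m
A total: 0.267984 m
B 2.1×10⁻⁴ × 130 × 0.27 = 0.007371 m
B 130–860 m: 1.3×10⁻⁴ × 730 × 0.54 = 0.051246 m
B total: 0.058617 m
Difference: 0.267984 − 0.058617 = 0.209367 m

A: 268 mm; B: 58.6 mm; difference 209 mm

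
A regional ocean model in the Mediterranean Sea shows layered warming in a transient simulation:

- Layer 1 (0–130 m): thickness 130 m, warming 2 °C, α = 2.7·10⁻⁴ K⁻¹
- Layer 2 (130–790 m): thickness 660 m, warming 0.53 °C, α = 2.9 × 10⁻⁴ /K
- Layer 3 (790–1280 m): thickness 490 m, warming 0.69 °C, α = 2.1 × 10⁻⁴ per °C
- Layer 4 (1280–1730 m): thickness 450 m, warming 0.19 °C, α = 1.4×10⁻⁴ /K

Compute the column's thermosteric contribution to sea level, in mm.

0–130 m: 130 × 2 × 2.7×10⁻⁴ = 0.07020 m
2.9×10⁻⁴ × 660 × 0.53 = 0.101442 m
Layer 3: 2.1×10⁻⁴ × 0.69 × 490 = 0.071001 m
1.4×10⁻⁴ × 450 × 0.19 = 0.01197 m
Δh = 0.07020 + 0.101442 + 0.071001 + 0.01197 = 0.254613 m ≈ 250 mm

250 mm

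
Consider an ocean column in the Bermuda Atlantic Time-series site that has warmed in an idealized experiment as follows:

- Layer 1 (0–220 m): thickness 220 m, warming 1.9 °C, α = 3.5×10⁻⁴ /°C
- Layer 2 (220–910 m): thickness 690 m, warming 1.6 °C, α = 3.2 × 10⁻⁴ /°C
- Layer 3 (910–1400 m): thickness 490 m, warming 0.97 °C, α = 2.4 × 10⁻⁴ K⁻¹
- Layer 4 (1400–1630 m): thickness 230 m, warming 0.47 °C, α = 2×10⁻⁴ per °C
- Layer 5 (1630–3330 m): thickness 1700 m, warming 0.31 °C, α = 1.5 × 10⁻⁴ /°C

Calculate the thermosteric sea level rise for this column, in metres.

220 × 3.5×10⁻⁴ × 1.9 = 0.14630 m
3.2×10⁻⁴ × 1.6 × 690 = 0.35328 m
Layer 3: 0.97 × 2.4×10⁻⁴ × 490 = 0.114072 m
Layer 4: 2×10⁻⁴ × 0.47 × 230 = 0.02162 m
1630–3330 m: 0.31 × 1.5×10⁻⁴ × 1700 = 0.07905 m
Δh = 0.14630 + 0.35328 + 0.114072 + 0.02162 + 0.07905 = 0.714322 m

Δh ≈ 0.71 m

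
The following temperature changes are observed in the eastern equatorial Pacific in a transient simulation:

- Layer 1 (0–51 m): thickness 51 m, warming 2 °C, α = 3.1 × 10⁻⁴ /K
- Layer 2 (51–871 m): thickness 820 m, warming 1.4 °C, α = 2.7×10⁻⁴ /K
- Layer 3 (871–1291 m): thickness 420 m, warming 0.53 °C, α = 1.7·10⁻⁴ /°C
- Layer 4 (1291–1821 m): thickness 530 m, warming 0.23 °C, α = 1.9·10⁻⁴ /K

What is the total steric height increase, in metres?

0.403 m

3.1×10⁻⁴ × 2 × 51 = 0.03162 m
820 × 1.4 × 2.7×10⁻⁴ = 0.30996 m
871–1291 m: 0.53 × 420 × 1.7×10⁻⁴ = 0.037842 m
0.23 × 530 × 1.9×10⁻⁴ = 0.023161 m
Δh = 0.03162 + 0.30996 + 0.037842 + 0.023161 = 0.402583 m ≈ 0.403 m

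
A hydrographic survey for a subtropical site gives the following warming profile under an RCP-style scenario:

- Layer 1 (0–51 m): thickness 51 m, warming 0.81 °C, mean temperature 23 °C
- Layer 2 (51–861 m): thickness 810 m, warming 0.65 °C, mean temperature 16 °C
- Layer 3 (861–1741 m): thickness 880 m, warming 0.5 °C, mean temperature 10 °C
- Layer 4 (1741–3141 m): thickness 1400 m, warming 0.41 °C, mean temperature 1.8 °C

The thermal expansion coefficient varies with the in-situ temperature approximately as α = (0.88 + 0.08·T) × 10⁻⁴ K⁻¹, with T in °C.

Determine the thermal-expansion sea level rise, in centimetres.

Δh ≈ 25.8 cm

Layer 1: α = (0.88 + 0.08×23)×10⁻⁴ = 2.72×10⁻⁴ K⁻¹
Layer 2: α = (0.88 + 0.08×16)×10⁻⁴ = 2.16×10⁻⁴ K⁻¹
Layer 3: α = (0.88 + 0.08×10)×10⁻⁴ = 1.68×10⁻⁴ K⁻¹
Layer 4: α = (0.88 + 0.08×1.8)×10⁻⁴ = 1.024×10⁻⁴ K⁻¹
Layer 1: 51 × 2.72×10⁻⁴ × 0.81 = 0.01123632 m
2.16×10⁻⁴ × 0.65 × 810 = 0.113724 m
Layer 3: 880 × 0.5 × 1.68×10⁻⁴ = 0.07392 m
Layer 4: 0.41 × 1.024×10⁻⁴ × 1400 = 0.0587776 m
Δh = 0.01123632 + 0.113724 + 0.07392 + 0.0587776 = 0.25765792 m ≈ 25.8 cm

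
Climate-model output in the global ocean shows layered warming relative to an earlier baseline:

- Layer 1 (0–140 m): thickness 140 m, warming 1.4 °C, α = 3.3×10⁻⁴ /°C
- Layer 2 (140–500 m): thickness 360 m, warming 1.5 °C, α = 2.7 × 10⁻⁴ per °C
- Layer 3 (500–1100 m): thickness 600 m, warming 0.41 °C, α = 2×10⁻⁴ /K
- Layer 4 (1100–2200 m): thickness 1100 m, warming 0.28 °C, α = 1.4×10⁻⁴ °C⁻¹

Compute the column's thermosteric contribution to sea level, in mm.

303 mm of thermosteric rise

140 × 1.4 × 3.3×10⁻⁴ = 0.06468 m
360 × 2.7×10⁻⁴ × 1.5 = 0.14580 m
500–1100 m: 600 × 2×10⁻⁴ × 0.41 = 0.04920 m
Layer 4: 1.4×10⁻⁴ × 1100 × 0.28 = 0.04312 m
Δh = 0.06468 + 0.14580 + 0.04920 + 0.04312 = 0.30280 m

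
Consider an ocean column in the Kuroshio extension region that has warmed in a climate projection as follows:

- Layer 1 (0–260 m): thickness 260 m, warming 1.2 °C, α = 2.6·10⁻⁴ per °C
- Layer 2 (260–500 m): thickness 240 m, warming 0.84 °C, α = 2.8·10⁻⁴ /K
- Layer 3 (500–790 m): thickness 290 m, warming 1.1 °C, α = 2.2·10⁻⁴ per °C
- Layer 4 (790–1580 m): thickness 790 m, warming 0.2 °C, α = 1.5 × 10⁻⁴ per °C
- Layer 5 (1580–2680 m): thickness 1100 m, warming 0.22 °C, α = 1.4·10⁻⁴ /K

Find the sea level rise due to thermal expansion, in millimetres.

1.2 × 2.6×10⁻⁴ × 260 = 0.08112 m
0.84 × 2.8×10⁻⁴ × 240 = 0.056448 m
500–790 m: 290 × 2.2×10⁻⁴ × 1.1 = 0.07018 m
790–1580 m: 1.5×10⁻⁴ × 0.2 × 790 = 0.02370 m
Layer 5: 1.4×10⁻⁴ × 0.22 × 1100 = 0.03388 m
Δh = 0.08112 + 0.056448 + 0.07018 + 0.02370 + 0.03388 = 0.265328 m

265 mm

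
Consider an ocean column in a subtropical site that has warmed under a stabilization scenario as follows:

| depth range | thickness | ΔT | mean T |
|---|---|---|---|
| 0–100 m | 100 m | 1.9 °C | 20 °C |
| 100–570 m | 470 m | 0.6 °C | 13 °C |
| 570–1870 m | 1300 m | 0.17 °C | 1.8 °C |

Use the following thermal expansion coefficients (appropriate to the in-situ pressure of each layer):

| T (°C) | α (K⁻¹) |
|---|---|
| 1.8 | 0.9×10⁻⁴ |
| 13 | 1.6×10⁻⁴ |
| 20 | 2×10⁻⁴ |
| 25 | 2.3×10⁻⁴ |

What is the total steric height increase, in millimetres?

Layer 1 at 20 °C → α = 2×10⁻⁴ K⁻¹
Layer 2 at 13 °C → α = 1.6×10⁻⁴ K⁻¹
Layer 3 at 1.8 °C → α = 0.9×10⁻⁴ K⁻¹
Layer 1: 1.9 × 2×10⁻⁴ × 100 = 0.03800 m
100–570 m: 470 × 1.6×10⁻⁴ × 0.6 = 0.04512 m
570–1870 m: 1300 × 0.9×10⁻⁴ × 0.17 = 0.01989 m
Δh = 0.03800 + 0.04512 + 0.01989 = 0.10301 m ≈ 103 mm

103 mm of thermosteric rise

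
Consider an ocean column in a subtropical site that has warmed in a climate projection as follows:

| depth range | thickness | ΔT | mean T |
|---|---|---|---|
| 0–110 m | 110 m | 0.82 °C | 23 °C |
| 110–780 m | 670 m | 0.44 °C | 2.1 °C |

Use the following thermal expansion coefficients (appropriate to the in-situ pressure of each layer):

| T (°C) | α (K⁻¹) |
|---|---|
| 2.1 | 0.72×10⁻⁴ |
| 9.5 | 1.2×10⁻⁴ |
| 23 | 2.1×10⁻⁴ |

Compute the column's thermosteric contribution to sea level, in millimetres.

40.2 mm of thermosteric rise

Layer 1 at 23 °C → α = 2.1×10⁻⁴ K⁻¹
Layer 2 at 2.1 °C → α = 0.72×10⁻⁴ K⁻¹
110 × 0.82 × 2.1×10⁻⁴ = 0.018942 m
Layer 2: 0.72×10⁻⁴ × 670 × 0.44 = 0.0212256 m
Δh = 0.018942 + 0.0212256 = 0.0401676 m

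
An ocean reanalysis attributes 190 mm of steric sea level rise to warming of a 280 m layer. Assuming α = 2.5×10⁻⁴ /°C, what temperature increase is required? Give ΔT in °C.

ΔT ≈ 2.7 °C

ΔT = Δh/(αH) = 0.19 / (2.5×10⁻⁴ × 280) ≈ 2.714 °C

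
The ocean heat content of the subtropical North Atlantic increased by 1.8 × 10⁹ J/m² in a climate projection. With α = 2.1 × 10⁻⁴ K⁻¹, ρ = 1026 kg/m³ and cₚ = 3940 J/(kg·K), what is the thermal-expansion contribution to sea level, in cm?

Δh = αQ/(ρcₚ) = 2.1×10⁻⁴ × 1.8×10⁹ / (1026 × 3940) ≈ 0.093508 m

Δh ≈ 9.4 cm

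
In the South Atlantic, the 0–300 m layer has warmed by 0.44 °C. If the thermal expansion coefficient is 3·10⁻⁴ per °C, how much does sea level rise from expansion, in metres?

about 0.0396 m

Δh = αΔT·H = 3×10⁻⁴ × 0.44 × 300 = 0.03960 m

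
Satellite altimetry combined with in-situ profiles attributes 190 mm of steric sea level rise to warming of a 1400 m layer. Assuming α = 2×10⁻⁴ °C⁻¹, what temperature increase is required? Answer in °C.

ΔT = Δh/(αH) = 0.19 / (2×10⁻⁴ × 1400) ≈ 0.6786 °C

0.679 °C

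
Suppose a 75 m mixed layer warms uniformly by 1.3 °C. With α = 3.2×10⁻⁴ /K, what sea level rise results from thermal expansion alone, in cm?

Δh = 3.12 cm

Δh = αΔT·H = 3.2×10⁻⁴ × 1.3 × 75 = 0.03120 m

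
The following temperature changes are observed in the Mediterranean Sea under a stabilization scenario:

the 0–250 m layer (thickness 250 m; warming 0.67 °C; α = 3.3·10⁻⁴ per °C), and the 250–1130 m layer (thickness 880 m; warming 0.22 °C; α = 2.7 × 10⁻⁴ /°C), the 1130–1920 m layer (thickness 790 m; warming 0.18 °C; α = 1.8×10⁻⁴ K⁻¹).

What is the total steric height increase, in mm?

Δh = 133 mm

3.3×10⁻⁴ × 250 × 0.67 = 0.055275 m
250–1130 m: 880 × 0.22 × 2.7×10⁻⁴ = 0.052272 m
Layer 3: 790 × 1.8×10⁻⁴ × 0.18 = 0.025596 m
Δh = 0.055275 + 0.052272 + 0.025596 = 0.133143 m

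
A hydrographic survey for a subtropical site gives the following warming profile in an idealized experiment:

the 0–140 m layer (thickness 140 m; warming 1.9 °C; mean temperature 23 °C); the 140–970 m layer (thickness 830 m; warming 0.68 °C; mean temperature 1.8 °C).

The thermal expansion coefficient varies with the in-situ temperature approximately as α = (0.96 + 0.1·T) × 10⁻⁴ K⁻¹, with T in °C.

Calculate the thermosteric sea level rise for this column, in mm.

Δh ≈ 150 mm

Layer 1: α = (0.96 + 0.1×23)×10⁻⁴ = 3.26×10⁻⁴ K⁻¹
Layer 2: α = (0.96 + 0.1×1.8)×10⁻⁴ = 1.14×10⁻⁴ K⁻¹
0–140 m: 1.9 × 3.26×10⁻⁴ × 140 = 0.086716 m
0.68 × 830 × 1.14×10⁻⁴ = 0.0643416 m
Δh = 0.086716 + 0.0643416 = 0.1510576 m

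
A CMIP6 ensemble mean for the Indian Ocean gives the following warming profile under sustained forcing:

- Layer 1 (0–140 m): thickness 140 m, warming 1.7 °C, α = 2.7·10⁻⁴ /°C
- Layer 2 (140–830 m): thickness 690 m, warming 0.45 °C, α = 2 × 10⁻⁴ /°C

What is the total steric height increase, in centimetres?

1.7 × 2.7×10⁻⁴ × 140 = 0.06426 m
Layer 2: 2×10⁻⁴ × 690 × 0.45 = 0.06210 m
Δh = 0.06426 + 0.06210 = 0.12636 m

13 cm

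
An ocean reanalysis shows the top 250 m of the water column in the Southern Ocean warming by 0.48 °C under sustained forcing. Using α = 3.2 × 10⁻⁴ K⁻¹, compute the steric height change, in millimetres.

38.4 mm of thermosteric rise

Δh = αΔT·H = 3.2×10⁻⁴ × 0.48 × 250 = 0.03840 m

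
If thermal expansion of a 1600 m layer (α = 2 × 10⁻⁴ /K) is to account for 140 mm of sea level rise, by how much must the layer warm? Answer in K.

about 0.44 K

ΔT = Δh/(αH) = 0.14 / (2×10⁻⁴ × 1600) = 0.4375 K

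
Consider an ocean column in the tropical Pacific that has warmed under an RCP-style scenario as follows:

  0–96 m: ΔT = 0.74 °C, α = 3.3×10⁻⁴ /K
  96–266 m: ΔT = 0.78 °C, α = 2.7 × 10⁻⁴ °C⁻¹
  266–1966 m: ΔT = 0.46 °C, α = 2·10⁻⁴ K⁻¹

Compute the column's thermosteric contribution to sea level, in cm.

0–96 m: 3.3×10⁻⁴ × 96 × 0.74 = 0.0234432 m
Layer 2: 2.7×10⁻⁴ × 0.78 × 170 = 0.035802 m
266–1966 m: 0.46 × 2×10⁻⁴ × 1700 = 0.15640 m
Δh = 0.0234432 + 0.035802 + 0.15640 = 0.2156452 m ≈ 21.6 cm

Δh = 21.6 cm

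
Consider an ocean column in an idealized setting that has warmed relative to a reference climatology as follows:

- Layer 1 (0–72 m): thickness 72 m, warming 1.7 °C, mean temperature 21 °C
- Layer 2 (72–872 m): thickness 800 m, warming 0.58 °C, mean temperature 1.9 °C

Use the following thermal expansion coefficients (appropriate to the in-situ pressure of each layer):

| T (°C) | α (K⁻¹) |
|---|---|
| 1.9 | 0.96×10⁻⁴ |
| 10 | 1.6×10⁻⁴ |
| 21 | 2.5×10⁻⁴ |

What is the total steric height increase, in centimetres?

7.5 cm

Layer 1 at 21 °C → α = 2.5×10⁻⁴ K⁻¹
Layer 2 at 1.9 °C → α = 0.96×10⁻⁴ K⁻¹
0–72 m: 72 × 2.5×10⁻⁴ × 1.7 = 0.03060 m
Layer 2: 800 × 0.58 × 0.96×10⁻⁴ = 0.044544 m
Δh = 0.03060 + 0.044544 = 0.075144 m ≈ 7.5 cm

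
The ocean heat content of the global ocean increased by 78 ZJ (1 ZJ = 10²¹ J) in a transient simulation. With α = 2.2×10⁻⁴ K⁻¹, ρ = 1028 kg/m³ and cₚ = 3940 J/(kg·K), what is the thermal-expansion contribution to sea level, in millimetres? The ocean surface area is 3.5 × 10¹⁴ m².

Δh ≈ 12 mm

Per unit area: Q = 78×10²¹ / (3.5×10¹⁴) ≈ 2.229×10⁸ J/m²
Δh = αQ/(ρcₚ) = 2.2×10⁻⁴ × 2.229×10⁸ / (1028 × 3940) ≈ 0.012107 m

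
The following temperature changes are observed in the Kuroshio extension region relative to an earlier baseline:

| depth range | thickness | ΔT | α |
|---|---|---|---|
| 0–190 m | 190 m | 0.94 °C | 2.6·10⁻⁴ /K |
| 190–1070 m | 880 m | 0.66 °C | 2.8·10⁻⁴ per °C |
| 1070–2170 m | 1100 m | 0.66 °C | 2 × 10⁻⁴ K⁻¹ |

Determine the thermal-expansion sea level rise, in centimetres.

35 cm

190 × 2.6×10⁻⁴ × 0.94 = 0.046436 m
0.66 × 880 × 2.8×10⁻⁴ = 0.162624 m
1070–2170 m: 2×10⁻⁴ × 1100 × 0.66 = 0.14520 m
Δh = 0.046436 + 0.162624 + 0.14520 = 0.35426 m ≈ 35 cm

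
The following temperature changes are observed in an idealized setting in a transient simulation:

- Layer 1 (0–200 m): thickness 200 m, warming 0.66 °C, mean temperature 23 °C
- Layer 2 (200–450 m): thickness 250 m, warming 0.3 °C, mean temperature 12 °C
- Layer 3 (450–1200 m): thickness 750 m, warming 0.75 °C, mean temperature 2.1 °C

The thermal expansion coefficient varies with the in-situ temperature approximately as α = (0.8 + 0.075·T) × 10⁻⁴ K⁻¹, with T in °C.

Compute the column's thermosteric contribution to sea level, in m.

Δh ≈ 0.0999 m

Layer 1: α = (0.8 + 0.075×23)×10⁻⁴ = 2.525×10⁻⁴ K⁻¹
Layer 2: α = (0.8 + 0.075×12)×10⁻⁴ = 1.7×10⁻⁴ K⁻¹
Layer 3: α = (0.8 + 0.075×2.1)×10⁻⁴ = 0.9575×10⁻⁴ K⁻¹
0–200 m: 0.66 × 200 × 2.525×10⁻⁴ = 0.03333 m
Layer 2: 1.7×10⁻⁴ × 250 × 0.3 = 0.01275 m
450–1200 m: 750 × 0.9575×10⁻⁴ × 0.75 = 0.053859375 m
Δh = 0.03333 + 0.01275 + 0.053859375 = 0.099939375 m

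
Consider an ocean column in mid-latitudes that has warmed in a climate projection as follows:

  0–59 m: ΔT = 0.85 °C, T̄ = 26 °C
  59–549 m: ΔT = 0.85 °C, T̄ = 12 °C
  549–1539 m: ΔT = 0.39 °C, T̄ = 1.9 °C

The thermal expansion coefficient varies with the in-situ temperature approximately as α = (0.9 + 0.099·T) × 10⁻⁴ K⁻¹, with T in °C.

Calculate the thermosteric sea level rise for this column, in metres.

Layer 1: α = (0.9 + 0.099×26)×10⁻⁴ = 3.474×10⁻⁴ K⁻¹
Layer 2: α = (0.9 + 0.099×12)×10⁻⁴ = 2.088×10⁻⁴ K⁻¹
Layer 3: α = (0.9 + 0.099×1.9)×10⁻⁴ = 1.0881×10⁻⁴ K⁻¹
Layer 1: 0.85 × 59 × 3.474×10⁻⁴ = 0.01742211 m
0.85 × 490 × 2.088×10⁻⁴ = 0.0869652 m
549–1539 m: 990 × 1.0881×10⁻⁴ × 0.39 = 0.042011541 m
Δh = 0.01742211 + 0.0869652 + 0.042011541 = 0.146398851 m

0.15 m of thermosteric rise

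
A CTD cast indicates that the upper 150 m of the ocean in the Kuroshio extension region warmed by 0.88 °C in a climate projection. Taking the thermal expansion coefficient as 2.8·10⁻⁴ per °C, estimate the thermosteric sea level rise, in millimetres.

about 37.0 mm

Δh = αΔT·H = 2.8×10⁻⁴ × 0.88 × 150 = 0.03696 m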